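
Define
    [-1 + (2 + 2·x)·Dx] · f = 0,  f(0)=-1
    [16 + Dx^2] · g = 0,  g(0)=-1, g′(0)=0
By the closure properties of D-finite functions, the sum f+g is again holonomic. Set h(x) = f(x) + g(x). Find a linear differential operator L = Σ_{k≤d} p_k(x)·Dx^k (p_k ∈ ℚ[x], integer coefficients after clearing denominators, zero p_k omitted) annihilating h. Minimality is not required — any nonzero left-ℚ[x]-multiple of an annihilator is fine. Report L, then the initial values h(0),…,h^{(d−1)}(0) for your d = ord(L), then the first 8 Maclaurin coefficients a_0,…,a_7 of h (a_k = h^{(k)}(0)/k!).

f: a_k = -1, -1/2, 1/8, -1/16, 5/128, -7/256, 21/1024, -33/2048, …
g: a_k = -1, 0, 8, 0, -32/3, 0, 256/45, 0, …
L₀ := lclm(L_f,L_g); ord L₀ ≤ 1+2.
L = (-1072 - 2048·x - 1024·x^2) + (2016 + 6112·x + 6144·x^2 + 2048·x^3)·Dx + (-67 - 128·x - 64·x^2)·Dx^2 + (126 + 382·x + 384·x^2 + 128·x^3)·Dx^3  (order 3).
h: a_k = -2, -1/2, 65/8, -1/16, -4081/384, -7/256, 263089/46080, -33/2048, …
ICs: h(0) = -2, h′(0) = -1/2, h′′(0) = 65/4.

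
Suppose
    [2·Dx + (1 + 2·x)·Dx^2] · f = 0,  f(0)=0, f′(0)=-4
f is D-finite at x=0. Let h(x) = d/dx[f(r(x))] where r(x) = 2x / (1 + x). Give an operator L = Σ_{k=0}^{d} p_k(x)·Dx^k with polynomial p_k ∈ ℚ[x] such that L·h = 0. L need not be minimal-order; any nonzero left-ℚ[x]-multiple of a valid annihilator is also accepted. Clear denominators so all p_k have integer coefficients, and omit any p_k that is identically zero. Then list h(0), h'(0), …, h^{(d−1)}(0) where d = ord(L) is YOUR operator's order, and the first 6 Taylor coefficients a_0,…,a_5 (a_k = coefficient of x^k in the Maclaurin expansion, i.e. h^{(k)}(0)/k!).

L = (6 + 10·x) + (1 + 6·x + 5·x^2)·Dx  (order 1).
h: a_k = -8, 48, -248, 1248, -6248, 31248, …
ICs: h(0) = -8.

f: a_k = 0, -4, 4, -16/3, 8, -64/5, …
h₀=f(r): pull back L_f along r ⇒ L₀.
Differentiate: ansatz ord ≤ ord L₀ ⇒ L.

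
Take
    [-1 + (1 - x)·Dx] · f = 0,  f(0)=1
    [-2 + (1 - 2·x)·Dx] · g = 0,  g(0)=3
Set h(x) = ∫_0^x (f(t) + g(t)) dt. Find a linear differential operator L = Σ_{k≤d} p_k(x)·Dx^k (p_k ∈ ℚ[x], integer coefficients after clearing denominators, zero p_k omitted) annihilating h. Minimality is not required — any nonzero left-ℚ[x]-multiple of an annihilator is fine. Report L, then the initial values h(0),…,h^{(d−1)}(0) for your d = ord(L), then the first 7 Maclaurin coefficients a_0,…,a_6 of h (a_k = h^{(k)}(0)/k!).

f: a_k = 1, 1, 1, 1, 1, 1, 1, …
g: a_k = 3, 6, 12, 24, 48, 96, 192, …
f+g: L₀ = lclm(L_f,L_g), ord ≤ 1+1.
Integrate: L := L₀·Dx.
L = -4·Dx + (6 - 8·x)·Dx^2 + (-1 + 3·x - 2·x^2)·Dx^3  (order 3).
h: a_k = 0, 4, 7/2, 13/3, 25/4, 49/5, 97/6, …
ICs: h(0) = 0, h′(0) = 4, h′′(0) = 7.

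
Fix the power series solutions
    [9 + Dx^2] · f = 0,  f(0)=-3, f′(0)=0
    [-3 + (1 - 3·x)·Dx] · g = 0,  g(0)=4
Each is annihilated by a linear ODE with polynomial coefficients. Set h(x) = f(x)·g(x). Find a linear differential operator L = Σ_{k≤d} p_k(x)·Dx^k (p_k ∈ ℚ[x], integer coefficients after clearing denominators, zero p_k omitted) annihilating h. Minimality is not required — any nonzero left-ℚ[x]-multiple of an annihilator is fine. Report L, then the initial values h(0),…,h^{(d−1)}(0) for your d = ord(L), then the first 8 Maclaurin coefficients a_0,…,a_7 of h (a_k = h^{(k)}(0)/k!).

L = (-9 + 27·x) + 6·Dx + (-1 + 3·x)·Dx^2  (order 2).
h: a_k = -12, -36, -54, -162, -1053/2, -3159/2, -94527/20, -283581/20, …
ICs: h(0) = -12, h′(0) = -36.

f: a_k = -3, 0, 27/2, 0, -81/8, 0, 243/80, 0, …
g: a_k = 4, 12, 36, 108, 324, 972, 2916, 8748, …
h₀=f·g: eliminate ⇒ L₀, order ≤ 2·1.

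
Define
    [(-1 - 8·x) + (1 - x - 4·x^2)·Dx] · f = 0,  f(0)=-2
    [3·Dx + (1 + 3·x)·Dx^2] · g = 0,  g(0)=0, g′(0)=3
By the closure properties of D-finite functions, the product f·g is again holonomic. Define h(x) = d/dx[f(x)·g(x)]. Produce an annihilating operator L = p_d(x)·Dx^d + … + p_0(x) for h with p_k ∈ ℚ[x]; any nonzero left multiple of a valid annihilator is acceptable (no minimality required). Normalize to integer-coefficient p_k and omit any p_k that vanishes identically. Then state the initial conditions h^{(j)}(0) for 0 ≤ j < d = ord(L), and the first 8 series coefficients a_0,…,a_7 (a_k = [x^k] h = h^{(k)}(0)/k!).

L = (444 + 2376·x + 5184·x^2) + (15 + 381·x + 2592·x^2 + 4032·x^3)·Dx + (-11 - 70·x - 19·x^2 + 468·x^3 + 576·x^4)·Dx^2  (order 2).
h: a_k = -6, 6, -117, 54, -2397/2, 1719/5, -21369/2, 96066/35, …
ICs: h(0) = -6, h′(0) = 6.

f: a_k = -2, -2, -10, -18, -58, -130, -362, -882, …
g: a_k = 0, 3, -9/2, 9, -81/4, 243/5, -243/2, 2187/7, …
L₀ := L_f ⊗_s L_g (sym. prod.), ord ≤ 2.
h₀' ⇒ L via d/dx closure of L₀.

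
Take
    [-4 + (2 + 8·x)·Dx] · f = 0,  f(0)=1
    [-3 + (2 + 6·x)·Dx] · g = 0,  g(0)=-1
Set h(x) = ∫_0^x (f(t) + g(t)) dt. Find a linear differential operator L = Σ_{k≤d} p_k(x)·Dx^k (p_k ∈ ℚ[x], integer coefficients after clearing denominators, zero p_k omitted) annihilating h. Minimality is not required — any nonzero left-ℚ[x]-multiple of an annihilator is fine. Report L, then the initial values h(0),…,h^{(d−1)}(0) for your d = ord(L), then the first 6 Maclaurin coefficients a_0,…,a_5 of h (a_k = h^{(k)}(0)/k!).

f: a_k = 1, 2, -2, 4, -10, 28, …
g: a_k = -1, -3/2, 9/8, -27/16, 405/128, -1701/256, …
f+g: L₀ = lclm(L_f,L_g), ord ≤ 1+1.
Integrate: L := L₀·Dx.
L = -6·Dx + (7 + 24·x)·Dx^2 + (2 + 14·x + 24·x^2)·Dx^3  (order 3).
h: a_k = 0, 0, 1/4, -7/24, 37/64, -175/128, …
ICs: h(0) = 0, h′(0) = 0, h′′(0) = 1/2.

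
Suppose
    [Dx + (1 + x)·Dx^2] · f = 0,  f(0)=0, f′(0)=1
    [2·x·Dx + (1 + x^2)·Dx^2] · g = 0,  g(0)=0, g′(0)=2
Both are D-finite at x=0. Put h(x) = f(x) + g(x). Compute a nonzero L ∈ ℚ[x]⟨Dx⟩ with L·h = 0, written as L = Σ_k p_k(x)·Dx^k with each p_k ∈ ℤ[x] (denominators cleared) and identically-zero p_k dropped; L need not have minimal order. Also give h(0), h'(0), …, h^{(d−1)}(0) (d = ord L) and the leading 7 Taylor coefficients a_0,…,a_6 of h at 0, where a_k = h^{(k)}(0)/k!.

L = (-2 - 6·x + 6·x^2 + 2·x^3)·Dx + (-4 - 4·x + 12·x^3 + 4·x^4)·Dx^2 + (-1 + x + 2·x^2 + 2·x^3 + 3·x^4 + x^5)·Dx^3  (order 3).
h: a_k = 0, 3, -1/2, -1/3, -1/4, 3/5, -1/6, …
ICs: h(0) = 0, h′(0) = 3, h′′(0) = -1.

f: a_k = 0, 1, -1/2, 1/3, -1/4, 1/5, -1/6, …
g: a_k = 0, 2, 0, -2/3, 0, 2/5, 0, …
h₀=f+g: left-lcm gives L₀, ord ≤ 4.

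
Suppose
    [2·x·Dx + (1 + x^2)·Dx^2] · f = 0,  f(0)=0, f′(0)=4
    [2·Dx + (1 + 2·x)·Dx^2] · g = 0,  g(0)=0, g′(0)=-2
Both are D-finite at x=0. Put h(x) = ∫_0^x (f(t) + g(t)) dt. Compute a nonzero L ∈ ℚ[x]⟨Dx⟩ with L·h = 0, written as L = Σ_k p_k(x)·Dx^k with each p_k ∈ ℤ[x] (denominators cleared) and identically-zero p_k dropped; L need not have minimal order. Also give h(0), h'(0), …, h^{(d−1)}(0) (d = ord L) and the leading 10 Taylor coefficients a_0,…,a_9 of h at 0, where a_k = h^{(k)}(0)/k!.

L = (-2 - 12·x + 6·x^2 + 4·x^3)·Dx^2 + (-5 - 4·x - 9·x^2 + 12·x^3 + 8·x^4)·Dx^3 + (-1 - x + 2·x^2 + x^3 + 3·x^4 + 2·x^5)·Dx^4  (order 4).
h: a_k = 0, 0, 1, 2/3, -1, 4/5, -14/15, 32/21, -33/14, 32/9, …
ICs: h(0) = 0, h′(0) = 0, h′′(0) = 2, h′′′(0) = 4.

f: a_k = 0, 4, 0, -4/3, 0, 4/5, 0, -4/7, 0, 4/9, …
g: a_k = 0, -2, 2, -8/3, 4, -32/5, 32/3, -128/7, 32, -512/9, …
L₀ := lclm(L_f,L_g); ord L₀ ≤ 2+2.
∫: right-multiply L₀ by Dx.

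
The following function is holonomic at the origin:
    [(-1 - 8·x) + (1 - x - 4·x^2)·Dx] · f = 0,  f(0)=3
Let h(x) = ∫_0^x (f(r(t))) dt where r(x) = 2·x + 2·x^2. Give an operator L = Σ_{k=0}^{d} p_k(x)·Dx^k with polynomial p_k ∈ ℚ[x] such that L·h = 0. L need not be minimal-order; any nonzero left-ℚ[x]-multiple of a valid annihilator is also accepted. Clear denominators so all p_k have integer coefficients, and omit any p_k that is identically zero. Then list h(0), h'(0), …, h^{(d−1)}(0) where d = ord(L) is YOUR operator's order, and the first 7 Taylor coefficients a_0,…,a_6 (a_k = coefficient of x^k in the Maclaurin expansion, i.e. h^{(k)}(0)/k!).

f: a_k = 3, 3, 15, 27, 87, 195, 543, …
h₀=f(r): pull back L_f along r ⇒ L₀.
Integrate: L := L₀·Dx.
L = (2 + 36·x + 96·x^2 + 64·x^3)·Dx + (-1 + 2·x + 18·x^2 + 32·x^3 + 16·x^4)·Dx^2  (order 2).
h: a_k = 0, 3, 3, 22, 84, 420, 2076, …
ICs: h(0) = 0, h′(0) = 3.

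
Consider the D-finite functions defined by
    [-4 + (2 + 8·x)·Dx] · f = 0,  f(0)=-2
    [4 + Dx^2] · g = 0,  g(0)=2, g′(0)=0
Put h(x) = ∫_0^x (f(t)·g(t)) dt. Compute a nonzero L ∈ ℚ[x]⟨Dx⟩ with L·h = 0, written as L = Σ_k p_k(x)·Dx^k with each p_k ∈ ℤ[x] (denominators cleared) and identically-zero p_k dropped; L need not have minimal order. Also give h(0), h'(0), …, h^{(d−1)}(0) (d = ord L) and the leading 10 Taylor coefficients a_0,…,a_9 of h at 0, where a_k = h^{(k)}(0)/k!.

f: a_k = -2, -4, 4, -8, 20, -56, 168, -528, 1716, -5720, …
g: a_k = 2, 0, -4, 0, 4/3, 0, -8/45, 0, 4/315, 0, …
Sym-product of L_f,L_g gives L₀ (≤ ord 2).
h=∫₀ˣh₀: take L = L₀·Dx.
L = (16 + 32·x + 64·x^2)·Dx + (-4 - 16·x)·Dx^2 + (1 + 8·x + 16·x^2)·Dx^3  (order 3).
h: a_k = 0, -4, -4, 16/3, 0, 64/15, -128/9, 11776/315, -4736/45, 877568/2835, …
ICs: h(0) = 0, h′(0) = -4, h′′(0) = -8.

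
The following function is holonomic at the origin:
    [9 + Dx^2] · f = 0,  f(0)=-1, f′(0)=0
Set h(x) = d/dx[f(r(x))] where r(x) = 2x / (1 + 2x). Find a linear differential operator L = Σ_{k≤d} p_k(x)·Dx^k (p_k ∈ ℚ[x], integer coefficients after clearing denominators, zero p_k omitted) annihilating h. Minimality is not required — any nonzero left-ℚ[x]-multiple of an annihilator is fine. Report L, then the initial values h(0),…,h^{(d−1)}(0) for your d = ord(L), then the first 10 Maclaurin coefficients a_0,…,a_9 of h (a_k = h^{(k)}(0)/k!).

L = (60 + 96·x + 96·x^2) + (12 + 72·x + 144·x^2 + 96·x^3)·Dx + (1 + 8·x + 24·x^2 + 32·x^3 + 16·x^4)·Dx^2  (order 2).
h: a_k = 0, 36, -216, 648, -720, -19656/5, 154224/5, -4696848/35, 15741216/35, -43462008/35, …
ICs: h(0) = 0, h′(0) = 36.

f: a_k = -1, 0, 9/2, 0, -27/8, 0, 81/80, 0, -729/4480, 0, …
Change of var in L_f (x↦r) gives L₀.
Differentiate: ansatz ord ≤ ord L₀ ⇒ L.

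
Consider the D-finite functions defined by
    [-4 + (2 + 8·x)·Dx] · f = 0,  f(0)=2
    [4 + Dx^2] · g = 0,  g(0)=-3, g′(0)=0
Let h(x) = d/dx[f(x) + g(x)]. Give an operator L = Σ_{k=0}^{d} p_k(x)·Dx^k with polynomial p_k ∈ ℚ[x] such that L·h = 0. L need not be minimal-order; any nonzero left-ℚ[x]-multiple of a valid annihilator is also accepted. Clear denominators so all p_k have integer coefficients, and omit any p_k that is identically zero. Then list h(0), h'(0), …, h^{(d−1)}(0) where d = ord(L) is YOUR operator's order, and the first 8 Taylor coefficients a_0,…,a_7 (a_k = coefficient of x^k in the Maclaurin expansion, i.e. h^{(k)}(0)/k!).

f: a_k = 2, 4, -4, 8, -20, 56, -168, 528, …
g: a_k = -3, 0, 6, 0, -2, 0, 4/15, 0, …
L₀ := lclm(L_f,L_g); ord L₀ ≤ 1+2.
h₀' ⇒ L via d/dx closure of L₀.
L = (-32 - 16·x - 32·x^2) + (-4 - 24·x - 48·x^2 - 64·x^3)·Dx + (-8 - 4·x - 8·x^2)·Dx^2 + (-1 - 6·x - 12·x^2 - 16·x^3)·Dx^3  (order 3).
h: a_k = 4, 4, 24, -88, 280, -5032/5, 3696, -1441456/105, …
ICs: h(0) = 4, h′(0) = 4, h′′(0) = 48.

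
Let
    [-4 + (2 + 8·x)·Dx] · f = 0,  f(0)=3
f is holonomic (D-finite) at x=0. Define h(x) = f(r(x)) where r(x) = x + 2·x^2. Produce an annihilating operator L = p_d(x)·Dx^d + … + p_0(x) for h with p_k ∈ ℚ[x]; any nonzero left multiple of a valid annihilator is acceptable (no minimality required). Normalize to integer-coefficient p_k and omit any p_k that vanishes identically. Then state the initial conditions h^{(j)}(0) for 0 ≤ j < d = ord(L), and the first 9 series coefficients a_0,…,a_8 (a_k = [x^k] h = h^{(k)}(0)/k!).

L = (-2 - 8·x) + (1 + 4·x + 8·x^2)·Dx  (order 1).
h: a_k = 3, 6, 6, -12, 18, -12, -36, 168, -366, …
ICs: h(0) = 3.

f: a_k = 3, 6, -6, 12, -30, 84, -252, 792, -2574, …
Change of var in L_f (x↦r) gives L₀.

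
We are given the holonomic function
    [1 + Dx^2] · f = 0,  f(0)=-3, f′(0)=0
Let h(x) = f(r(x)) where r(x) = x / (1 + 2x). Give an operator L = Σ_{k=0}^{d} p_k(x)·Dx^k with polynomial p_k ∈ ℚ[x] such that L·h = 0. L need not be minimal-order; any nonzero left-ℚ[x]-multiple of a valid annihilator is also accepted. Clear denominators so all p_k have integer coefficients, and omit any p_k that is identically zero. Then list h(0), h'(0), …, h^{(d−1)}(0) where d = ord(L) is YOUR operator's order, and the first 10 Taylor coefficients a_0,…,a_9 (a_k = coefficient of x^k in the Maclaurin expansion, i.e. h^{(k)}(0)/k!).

L = 1 + (4 + 24·x + 48·x^2 + 32·x^3)·Dx + (1 + 8·x + 24·x^2 + 32·x^3 + 16·x^4)·Dx^2  (order 2).
h: a_k = -3, 0, 3/2, -6, 143/8, -47, 27601/240, -5361/20, 8095583/13440, -1103647/840, …
ICs: h(0) = -3, h′(0) = 0.

f: a_k = -3, 0, 3/2, 0, -1/8, 0, 1/240, 0, -1/13440, 0, …
Change of var in L_f (x↦r) gives L₀.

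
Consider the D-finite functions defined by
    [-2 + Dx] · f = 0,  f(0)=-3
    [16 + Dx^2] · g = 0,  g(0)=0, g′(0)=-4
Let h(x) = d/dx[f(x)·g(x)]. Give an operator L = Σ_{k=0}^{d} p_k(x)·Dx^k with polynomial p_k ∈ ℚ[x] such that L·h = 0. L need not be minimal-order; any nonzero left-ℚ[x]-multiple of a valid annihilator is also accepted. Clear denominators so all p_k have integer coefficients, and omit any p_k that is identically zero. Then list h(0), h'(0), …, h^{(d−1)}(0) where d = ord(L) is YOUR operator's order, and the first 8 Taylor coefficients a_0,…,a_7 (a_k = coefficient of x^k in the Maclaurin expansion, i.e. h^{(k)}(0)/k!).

L = 20 - 4·Dx + Dx^2  (order 2).
h: a_k = 12, 48, -24, -192, -152, 352/5, 2224/15, 256/5, …
ICs: h(0) = 12, h′(0) = 48.

f: a_k = -3, -6, -6, -4, -2, -4/5, -4/15, -8/105, …
g: a_k = 0, -4, 0, 32/3, 0, -128/15, 0, 1024/315, …
Product ⇒ symmetric product L₀, ord ≤ 2.
Differentiate: ansatz ord ≤ ord L₀ ⇒ L.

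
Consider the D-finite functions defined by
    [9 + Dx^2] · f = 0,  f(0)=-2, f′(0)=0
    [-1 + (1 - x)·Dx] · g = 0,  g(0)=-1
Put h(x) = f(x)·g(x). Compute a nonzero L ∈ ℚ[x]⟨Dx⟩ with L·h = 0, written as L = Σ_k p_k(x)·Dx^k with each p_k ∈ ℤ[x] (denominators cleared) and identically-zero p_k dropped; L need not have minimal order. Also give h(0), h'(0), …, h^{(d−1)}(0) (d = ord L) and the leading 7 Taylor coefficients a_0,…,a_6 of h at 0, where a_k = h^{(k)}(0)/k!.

f: a_k = -2, 0, 9, 0, -27/4, 0, 81/40, …
g: a_k = -1, -1, -1, -1, -1, -1, -1, …
f·g: L₀ = L_f ⊗_s L_g, ord ≤ 2·1.
L = (-9 + 9·x) + 2·Dx + (-1 + x)·Dx^2  (order 2).
h: a_k = 2, 2, -7, -7, -1/4, -1/4, -91/40, …
ICs: h(0) = 2, h′(0) = 2.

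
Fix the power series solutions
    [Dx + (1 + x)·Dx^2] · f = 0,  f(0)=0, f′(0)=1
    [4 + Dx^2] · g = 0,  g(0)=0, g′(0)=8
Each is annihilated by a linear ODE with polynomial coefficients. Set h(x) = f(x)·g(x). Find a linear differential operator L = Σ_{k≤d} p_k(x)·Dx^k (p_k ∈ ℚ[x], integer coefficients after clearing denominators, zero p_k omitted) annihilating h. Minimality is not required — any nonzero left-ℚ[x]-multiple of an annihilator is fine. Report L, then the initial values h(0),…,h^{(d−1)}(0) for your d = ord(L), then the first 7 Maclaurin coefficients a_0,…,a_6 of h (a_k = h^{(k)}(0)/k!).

L = (168 + 864·x + 1456·x^2 + 1024·x^3 + 256·x^4) + (112 + 368·x + 384·x^2 + 128·x^3)·Dx + (102 + 464·x + 744·x^2 + 512·x^3 + 128·x^4)·Dx^2 + (28 + 92·x + 96·x^2 + 32·x^3)·Dx^3 + (15 + 62·x + 95·x^2 + 64·x^3 + 16·x^4)·Dx^4  (order 4).
h: a_k = 0, 0, 8, -4, -8/3, 2/3, 8/9, …
ICs: h(0) = 0, h′(0) = 0, h′′(0) = 16, h′′′(0) = -24.

f: a_k = 0, 1, -1/2, 1/3, -1/4, 1/5, -1/6, …
g: a_k = 0, 8, 0, -16/3, 0, 16/15, 0, …
h₀=f·g: eliminate ⇒ L₀, order ≤ 2·2.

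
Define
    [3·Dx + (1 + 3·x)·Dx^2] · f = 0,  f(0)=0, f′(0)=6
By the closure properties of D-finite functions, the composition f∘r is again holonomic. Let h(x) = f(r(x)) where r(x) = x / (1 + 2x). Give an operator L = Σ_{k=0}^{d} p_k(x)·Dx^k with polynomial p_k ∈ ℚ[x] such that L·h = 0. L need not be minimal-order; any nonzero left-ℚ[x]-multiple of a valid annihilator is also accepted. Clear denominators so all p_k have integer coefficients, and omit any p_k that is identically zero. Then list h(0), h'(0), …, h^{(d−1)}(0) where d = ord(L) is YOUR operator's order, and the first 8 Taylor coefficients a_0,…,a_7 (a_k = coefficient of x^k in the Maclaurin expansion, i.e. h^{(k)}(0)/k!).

L = (7 + 20·x)·Dx + (1 + 7·x + 10·x^2)·Dx^2  (order 2).
h: a_k = 0, 6, -21, 78, -609/2, 6186/5, -5187, 155994/7, …
ICs: h(0) = 0, h′(0) = 6.

f: a_k = 0, 6, -9, 18, -81/2, 486/5, -243, 4374/7, …
h₀=f(r): pull back L_f along r ⇒ L₀.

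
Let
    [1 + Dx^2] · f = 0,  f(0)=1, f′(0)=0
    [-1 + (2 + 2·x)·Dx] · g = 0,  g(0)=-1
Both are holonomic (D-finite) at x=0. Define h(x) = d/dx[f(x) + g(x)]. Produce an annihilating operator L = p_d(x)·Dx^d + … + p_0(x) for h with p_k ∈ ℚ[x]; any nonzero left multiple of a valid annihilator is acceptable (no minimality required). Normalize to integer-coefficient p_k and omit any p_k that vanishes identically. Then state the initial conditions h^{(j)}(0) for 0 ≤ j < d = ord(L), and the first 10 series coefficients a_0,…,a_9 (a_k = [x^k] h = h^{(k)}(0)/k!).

L = (-19 - 8·x - 4·x^2) + (-14 - 30·x - 24·x^2 - 8·x^3)·Dx + (-19 - 8·x - 4·x^2)·Dx^2 + (-14 - 30·x - 24·x^2 - 8·x^3)·Dx^3  (order 3).
h: a_k = -1/2, -3/4, -3/16, 31/96, -35/256, 881/7680, -231/2048, 135391/1290240, -6435/65536, 34458401/371589120, …
ICs: h(0) = -1/2, h′(0) = -3/4, h′′(0) = -3/8.

f: a_k = 1, 0, -1/2, 0, 1/24, 0, -1/720, 0, 1/40320, 0, …
g: a_k = -1, -1/2, 1/8, -1/16, 5/128, -7/256, 21/1024, -33/2048, 429/32768, -715/65536, …
L₀ := lclm(L_f,L_g); ord L₀ ≤ 2+1.
Differentiate: ansatz ord ≤ ord L₀ ⇒ L.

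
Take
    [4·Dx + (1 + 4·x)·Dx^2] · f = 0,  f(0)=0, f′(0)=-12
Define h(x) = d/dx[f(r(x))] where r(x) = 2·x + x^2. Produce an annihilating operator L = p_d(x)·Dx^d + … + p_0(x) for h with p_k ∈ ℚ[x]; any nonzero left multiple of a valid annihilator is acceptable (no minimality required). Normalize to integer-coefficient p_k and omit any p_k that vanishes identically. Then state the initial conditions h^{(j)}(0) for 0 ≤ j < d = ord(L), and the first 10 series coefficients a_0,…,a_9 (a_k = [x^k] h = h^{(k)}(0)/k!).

f: a_k = 0, -12, 24, -64, 192, -3072/5, 2048, -49152/7, 24576, -262144/3, …
Substitute x→r, Dx→(1/r')Dx; clear ⇒ L₀.
h₀' ⇒ L via d/dx closure of L₀.
L = (7 + 8·x + 4·x^2) + (1 + 9·x + 12·x^2 + 4·x^3)·Dx  (order 1).
h: a_k = -24, 168, -1248, 9312, -69504, 518784, -3872256, 28902912, -215734272, 1610262528, …
ICs: h(0) = -24.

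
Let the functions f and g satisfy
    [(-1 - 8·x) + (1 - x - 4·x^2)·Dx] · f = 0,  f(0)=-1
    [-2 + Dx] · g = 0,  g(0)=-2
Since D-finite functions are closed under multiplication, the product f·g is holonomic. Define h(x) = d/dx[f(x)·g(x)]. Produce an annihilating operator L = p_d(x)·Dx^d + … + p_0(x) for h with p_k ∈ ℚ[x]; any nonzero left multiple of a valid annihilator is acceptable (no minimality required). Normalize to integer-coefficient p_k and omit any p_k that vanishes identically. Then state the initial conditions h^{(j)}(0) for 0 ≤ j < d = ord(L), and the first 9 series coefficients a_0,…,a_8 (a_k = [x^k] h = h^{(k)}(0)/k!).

f: a_k = -1, -1, -5, -9, -29, -65, -181, -441, -1165, …
g: a_k = -2, -4, -4, -8/3, -4/3, -8/15, -8/45, -16/315, -4/315, …
Sym-product of L_f,L_g gives L₀ (≤ ord 1).
Derive L from L₀ (diff closure).
L = (18 + 44·x + 20·x^2 - 96·x^3 + 64·x^4) + (-3 - 3·x + 26·x^2 + 16·x^3 - 32·x^4)·Dx  (order 1).
h: a_k = 6, 36, 134, 472, 1486, 69244/15, 68538/5, 4230032/105, 36482678/315, …
ICs: h(0) = 6.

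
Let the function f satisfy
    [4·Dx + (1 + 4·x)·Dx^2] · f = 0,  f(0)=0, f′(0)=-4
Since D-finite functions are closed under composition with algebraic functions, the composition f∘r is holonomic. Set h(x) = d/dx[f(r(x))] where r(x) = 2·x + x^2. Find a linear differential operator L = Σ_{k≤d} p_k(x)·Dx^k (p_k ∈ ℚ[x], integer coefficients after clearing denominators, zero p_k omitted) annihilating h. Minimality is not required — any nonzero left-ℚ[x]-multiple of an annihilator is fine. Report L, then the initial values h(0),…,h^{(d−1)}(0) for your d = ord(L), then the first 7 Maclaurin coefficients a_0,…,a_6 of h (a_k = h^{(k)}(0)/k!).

f: a_k = 0, -4, 8, -64/3, 64, -1024/5, 2048/3, …
f∘r: x↦r, Dx↦Dx/r' in L_f ⇒ L₀.
h=h₀': d/dx-closure on L₀ ⇒ L.
L = (7 + 8·x + 4·x^2) + (1 + 9·x + 12·x^2 + 4·x^3)·Dx  (order 1).
h: a_k = -8, 56, -416, 3104, -23168, 172928, -1290752, …
ICs: h(0) = -8.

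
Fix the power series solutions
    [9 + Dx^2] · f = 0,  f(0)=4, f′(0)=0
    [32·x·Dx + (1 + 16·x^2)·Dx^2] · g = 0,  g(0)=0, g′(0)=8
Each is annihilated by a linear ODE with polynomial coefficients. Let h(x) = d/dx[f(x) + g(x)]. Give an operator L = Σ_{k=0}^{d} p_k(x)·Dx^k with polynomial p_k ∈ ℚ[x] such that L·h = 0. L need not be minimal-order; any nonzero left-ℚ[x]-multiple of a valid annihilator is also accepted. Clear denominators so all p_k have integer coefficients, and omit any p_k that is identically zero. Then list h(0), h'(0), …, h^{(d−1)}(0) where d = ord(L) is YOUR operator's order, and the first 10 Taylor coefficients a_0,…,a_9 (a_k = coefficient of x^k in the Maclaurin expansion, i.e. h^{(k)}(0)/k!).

L = (-52704·x + 967680·x^3 + 663552·x^5) + (-207 + 13104·x^2 + 283392·x^4 + 331776·x^6)·Dx + (-5856·x + 107520·x^3 + 73728·x^5)·Dx^2 + (-23 + 1456·x^2 + 31488·x^4 + 36864·x^6)·Dx^3  (order 3).
h: a_k = 8, -36, -128, 54, 2048, -243/10, -32768, 729/140, 524288, -729/1120, …
ICs: h(0) = 8, h′(0) = -36, h′′(0) = -256.

f: a_k = 4, 0, -18, 0, 27/2, 0, -81/20, 0, 729/1120, 0, …
g: a_k = 0, 8, 0, -128/3, 0, 2048/5, 0, -32768/7, 0, 524288/9, …
Sum ⇒ L₀ = lclm(L_f,L_g) in ℚ(x)⟨Dx⟩.
h₀' ⇒ L via d/dx closure of L₀.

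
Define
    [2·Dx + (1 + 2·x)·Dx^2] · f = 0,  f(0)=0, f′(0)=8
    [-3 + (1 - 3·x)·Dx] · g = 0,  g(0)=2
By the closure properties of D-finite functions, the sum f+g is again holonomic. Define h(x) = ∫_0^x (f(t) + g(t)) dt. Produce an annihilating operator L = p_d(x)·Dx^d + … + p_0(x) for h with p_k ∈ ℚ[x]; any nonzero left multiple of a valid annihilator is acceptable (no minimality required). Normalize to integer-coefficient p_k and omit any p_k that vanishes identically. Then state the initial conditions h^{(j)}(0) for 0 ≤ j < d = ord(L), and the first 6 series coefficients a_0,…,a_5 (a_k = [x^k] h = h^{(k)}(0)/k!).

f: a_k = 0, 8, -8, 32/3, -16, 128/5, …
g: a_k = 2, 6, 18, 54, 162, 486, …
L₀ := lclm(L_f,L_g); ord L₀ ≤ 2+1.
h=∫₀ˣh₀: take L = L₀·Dx.
L = (-78 - 36·x)·Dx^2 + (-23 - 132·x - 72·x^2)·Dx^3 + (4 - x - 27·x^2 - 18·x^3)·Dx^4  (order 4).
h: a_k = 0, 2, 7, 10/3, 97/6, 146/5, …
ICs: h(0) = 0, h′(0) = 2, h′′(0) = 14, h′′′(0) = 20.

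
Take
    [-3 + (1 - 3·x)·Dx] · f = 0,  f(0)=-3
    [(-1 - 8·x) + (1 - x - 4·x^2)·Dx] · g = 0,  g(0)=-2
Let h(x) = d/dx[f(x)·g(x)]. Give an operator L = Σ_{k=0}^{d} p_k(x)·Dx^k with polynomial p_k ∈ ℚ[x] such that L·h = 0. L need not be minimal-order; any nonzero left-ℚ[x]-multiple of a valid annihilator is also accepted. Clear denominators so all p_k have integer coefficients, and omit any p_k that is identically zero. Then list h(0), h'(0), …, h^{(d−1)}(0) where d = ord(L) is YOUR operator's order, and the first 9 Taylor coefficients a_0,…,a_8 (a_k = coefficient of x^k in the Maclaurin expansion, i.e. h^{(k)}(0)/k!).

f: a_k = -3, -9, -27, -81, -243, -729, -2187, -6561, -19683, …
g: a_k = -2, -2, -10, -18, -58, -130, -362, -882, -2330, …
h₀=f·g: eliminate ⇒ L₀, order ≤ 1·1.
h=h₀': d/dx-closure on L₀ ⇒ L.
L = (17 - 24·x - 141·x^2 - 96·x^3 + 864·x^4) + (-2 + 7·x + 24·x^2 - 95·x^3 - 30·x^4 + 216·x^5)·Dx  (order 1).
h: a_k = 24, 204, 1080, 5016, 20760, 81252, 302904, 1094448, 3851928, …
ICs: h(0) = 24.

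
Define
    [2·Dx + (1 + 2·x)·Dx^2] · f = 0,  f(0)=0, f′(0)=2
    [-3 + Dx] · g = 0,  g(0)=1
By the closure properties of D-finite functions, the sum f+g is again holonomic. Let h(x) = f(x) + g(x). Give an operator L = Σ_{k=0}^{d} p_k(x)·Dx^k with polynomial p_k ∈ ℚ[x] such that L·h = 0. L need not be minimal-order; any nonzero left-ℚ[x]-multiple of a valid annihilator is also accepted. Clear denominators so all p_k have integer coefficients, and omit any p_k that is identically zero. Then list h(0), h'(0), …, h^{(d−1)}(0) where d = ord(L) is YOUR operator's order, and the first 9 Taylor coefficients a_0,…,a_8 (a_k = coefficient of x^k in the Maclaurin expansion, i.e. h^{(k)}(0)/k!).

L = (-42 - 36·x)·Dx + (-1 - 36·x - 36·x^2)·Dx^2 + (5 + 16·x + 12·x^2)·Dx^3  (order 3).
h: a_k = 1, 5, 5/2, 43/6, -5/8, 337/40, -2317/240, 10483/560, -142631/4480, …
ICs: h(0) = 1, h′(0) = 5, h′′(0) = 5.

f: a_k = 0, 2, -2, 8/3, -4, 32/5, -32/3, 128/7, -32, …
g: a_k = 1, 3, 9/2, 9/2, 27/8, 81/40, 81/80, 243/560, 729/4480, …
f+g: L₀ = lclm(L_f,L_g), ord ≤ 2+1.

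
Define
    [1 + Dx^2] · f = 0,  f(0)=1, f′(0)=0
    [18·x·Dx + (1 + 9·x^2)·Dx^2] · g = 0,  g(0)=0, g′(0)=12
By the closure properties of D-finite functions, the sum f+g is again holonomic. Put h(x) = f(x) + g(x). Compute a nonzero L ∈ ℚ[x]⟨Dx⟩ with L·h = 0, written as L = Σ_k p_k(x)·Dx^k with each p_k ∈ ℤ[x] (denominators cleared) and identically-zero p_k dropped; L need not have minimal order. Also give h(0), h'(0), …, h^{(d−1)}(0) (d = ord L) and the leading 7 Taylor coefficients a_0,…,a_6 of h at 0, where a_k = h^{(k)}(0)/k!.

f: a_k = 1, 0, -1/2, 0, 1/24, 0, -1/720, …
g: a_k = 0, 12, 0, -36, 0, 972/5, 0, …
Weyl lclm of L_f,L_g ⇒ L₀ (ord ≤ 4).
L = (-1926·x + 17820·x^3 + 1458·x^5)·Dx + (-17 + 351·x^2 + 4617·x^4 + 729·x^6)·Dx^2 + (-1926·x + 17820·x^3 + 1458·x^5)·Dx^3 + (-17 + 351·x^2 + 4617·x^4 + 729·x^6)·Dx^4  (order 4).
h: a_k = 1, 12, -1/2, -36, 1/24, 972/5, -1/720, …
ICs: h(0) = 1, h′(0) = 12, h′′(0) = -1, h′′′(0) = -216.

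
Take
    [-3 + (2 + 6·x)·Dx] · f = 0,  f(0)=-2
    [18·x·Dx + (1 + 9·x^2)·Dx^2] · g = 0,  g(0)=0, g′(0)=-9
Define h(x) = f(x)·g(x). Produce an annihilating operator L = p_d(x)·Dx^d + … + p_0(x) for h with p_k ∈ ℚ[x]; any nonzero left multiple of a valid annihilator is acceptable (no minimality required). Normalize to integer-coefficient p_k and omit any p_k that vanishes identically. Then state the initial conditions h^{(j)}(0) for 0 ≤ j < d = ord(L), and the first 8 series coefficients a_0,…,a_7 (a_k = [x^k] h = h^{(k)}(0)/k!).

f: a_k = -2, -3, 9/4, -27/8, 405/64, -1701/128, 15309/512, -72171/1024, …
g: a_k = 0, -9, 0, 27, 0, -729/5, 0, 6561/7, …
Product ⇒ symmetric product L₀, ord ≤ 2.
L = (27 - 108·x - 81·x^2) + (-12 + 36·x + 324·x^2 + 324·x^3)·Dx + (4 + 24·x + 72·x^2 + 216·x^3 + 324·x^4)·Dx^2  (order 2).
h: a_k = 0, 18, 27, -297/4, -405/8, 94527/320, 298161/640, -41231511/17920, …
ICs: h(0) = 0, h′(0) = 18.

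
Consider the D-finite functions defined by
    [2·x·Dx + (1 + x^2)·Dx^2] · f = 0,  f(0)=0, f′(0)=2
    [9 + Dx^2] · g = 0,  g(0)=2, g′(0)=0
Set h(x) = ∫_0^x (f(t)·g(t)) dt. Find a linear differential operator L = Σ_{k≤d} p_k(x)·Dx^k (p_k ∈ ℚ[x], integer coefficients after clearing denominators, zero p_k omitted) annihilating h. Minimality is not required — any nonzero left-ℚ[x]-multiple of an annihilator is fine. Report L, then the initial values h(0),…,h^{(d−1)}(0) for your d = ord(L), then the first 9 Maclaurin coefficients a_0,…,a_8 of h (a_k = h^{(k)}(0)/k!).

L = (1170 + 3834·x^2 + 4779·x^4 + 2916·x^6 + 729·x^8)·Dx + (396·x + 1044·x^3 + 972·x^5 + 324·x^7)·Dx^2 + (220 + 768·x^2 + 1026·x^4 + 648·x^6 + 162·x^8)·Dx^3 + (44·x + 116·x^3 + 108·x^5 + 36·x^7)·Dx^4 + (10 + 38·x^2 + 55·x^4 + 36·x^6 + 9·x^8)·Dx^5  (order 5).
h: a_k = 0, 0, 2, 0, -29/6, 0, 203/60, 0, -1781/1120, …
ICs: h(0) = 0, h′(0) = 0, h′′(0) = 4, h′′′(0) = 0, h′′′′(0) = -116.

f: a_k = 0, 2, 0, -2/3, 0, 2/5, 0, -2/7, 0, …
g: a_k = 2, 0, -9, 0, 27/4, 0, -81/40, 0, 729/2240, …
h₀=f·g: eliminate ⇒ L₀, order ≤ 2·2.
h=∫h₀ ⇒ L = L₀·Dx.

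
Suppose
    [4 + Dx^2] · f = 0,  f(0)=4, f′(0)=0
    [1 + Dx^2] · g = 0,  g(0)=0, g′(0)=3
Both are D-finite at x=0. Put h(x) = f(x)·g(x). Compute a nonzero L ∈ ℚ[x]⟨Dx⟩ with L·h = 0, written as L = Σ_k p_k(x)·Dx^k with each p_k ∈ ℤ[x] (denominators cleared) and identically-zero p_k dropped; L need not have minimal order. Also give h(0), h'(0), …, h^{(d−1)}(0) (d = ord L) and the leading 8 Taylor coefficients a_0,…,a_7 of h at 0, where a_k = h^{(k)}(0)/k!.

f: a_k = 4, 0, -8, 0, 8/3, 0, -16/45, 0, …
g: a_k = 0, 3, 0, -1/2, 0, 1/40, 0, -1/1680, …
f·g: L₀ = L_f ⊗_s L_g, ord ≤ 2·2.
L = 9 + 10·Dx^2 + Dx^4  (order 4).
h: a_k = 0, 12, 0, -26, 0, 121/10, 0, -1093/420, …
ICs: h(0) = 0, h′(0) = 12, h′′(0) = 0, h′′′(0) = -156.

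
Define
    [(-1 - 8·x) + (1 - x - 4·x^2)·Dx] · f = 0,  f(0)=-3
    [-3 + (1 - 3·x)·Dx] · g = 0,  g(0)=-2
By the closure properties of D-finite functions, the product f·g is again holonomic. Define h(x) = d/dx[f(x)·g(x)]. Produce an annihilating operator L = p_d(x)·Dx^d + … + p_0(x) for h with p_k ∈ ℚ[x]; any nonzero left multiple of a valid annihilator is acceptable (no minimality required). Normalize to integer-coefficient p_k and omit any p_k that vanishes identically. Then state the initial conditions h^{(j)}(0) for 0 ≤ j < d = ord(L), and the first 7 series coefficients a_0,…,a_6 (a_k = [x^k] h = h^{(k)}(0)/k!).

f: a_k = -3, -3, -15, -27, -87, -195, -543, …
g: a_k = -2, -6, -18, -54, -162, -486, -1458, …
Product ⇒ symmetric product L₀, ord ≤ 1.
h₀' ⇒ L via d/dx closure of L₀.
L = (17 - 24·x - 141·x^2 - 96·x^3 + 864·x^4) + (-2 + 7·x + 24·x^2 - 95·x^3 - 30·x^4 + 216·x^5)·Dx  (order 1).
h: a_k = 24, 204, 1080, 5016, 20760, 81252, 302904, …
ICs: h(0) = 24.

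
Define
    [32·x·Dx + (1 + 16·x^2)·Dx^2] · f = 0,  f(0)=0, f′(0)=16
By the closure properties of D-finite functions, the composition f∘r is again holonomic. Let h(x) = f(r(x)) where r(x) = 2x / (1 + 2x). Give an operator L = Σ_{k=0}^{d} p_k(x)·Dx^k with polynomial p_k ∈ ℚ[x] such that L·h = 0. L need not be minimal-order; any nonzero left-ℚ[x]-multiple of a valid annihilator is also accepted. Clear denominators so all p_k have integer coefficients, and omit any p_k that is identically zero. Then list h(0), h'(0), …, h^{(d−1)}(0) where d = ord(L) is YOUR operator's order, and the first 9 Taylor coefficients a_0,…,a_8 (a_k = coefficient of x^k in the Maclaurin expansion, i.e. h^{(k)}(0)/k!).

L = (4 + 136·x)·Dx + (1 + 4·x + 68·x^2)·Dx^2  (order 2).
h: a_k = 0, 32, -64, -1664/3, 3840, 51712/5, -625664/3, 1488896/7, 9891840, …
ICs: h(0) = 0, h′(0) = 32.

f: a_k = 0, 16, 0, -256/3, 0, 4096/5, 0, -65536/7, 0, …
L₀ from L_f via x↦r, Dx↦r'^{-1}Dx.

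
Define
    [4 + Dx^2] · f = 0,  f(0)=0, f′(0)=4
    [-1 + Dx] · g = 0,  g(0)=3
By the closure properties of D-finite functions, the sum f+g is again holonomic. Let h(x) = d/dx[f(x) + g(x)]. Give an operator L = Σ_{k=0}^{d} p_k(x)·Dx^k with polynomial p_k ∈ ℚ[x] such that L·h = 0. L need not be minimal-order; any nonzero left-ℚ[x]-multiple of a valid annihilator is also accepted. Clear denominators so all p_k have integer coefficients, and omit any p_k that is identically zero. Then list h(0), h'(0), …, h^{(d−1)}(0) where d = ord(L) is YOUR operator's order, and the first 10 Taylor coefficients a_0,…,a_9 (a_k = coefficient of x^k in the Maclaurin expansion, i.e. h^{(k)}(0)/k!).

f: a_k = 0, 4, 0, -8/3, 0, 8/15, 0, -16/315, 0, 8/2835, …
g: a_k = 3, 3, 3/2, 1/2, 1/8, 1/40, 1/240, 1/1680, 1/13440, 1/120960, …
h₀=f+g: left-lcm gives L₀, ord ≤ 3.
h₀' ⇒ L via d/dx closure of L₀.
L = 4 - 4·Dx + Dx^2 - Dx^3  (order 3).
h: a_k = 7, 3, -13/2, 1/2, 67/24, 1/40, -253/720, 1/1680, 1027/40320, 1/120960, …
ICs: h(0) = 7, h′(0) = 3, h′′(0) = -13.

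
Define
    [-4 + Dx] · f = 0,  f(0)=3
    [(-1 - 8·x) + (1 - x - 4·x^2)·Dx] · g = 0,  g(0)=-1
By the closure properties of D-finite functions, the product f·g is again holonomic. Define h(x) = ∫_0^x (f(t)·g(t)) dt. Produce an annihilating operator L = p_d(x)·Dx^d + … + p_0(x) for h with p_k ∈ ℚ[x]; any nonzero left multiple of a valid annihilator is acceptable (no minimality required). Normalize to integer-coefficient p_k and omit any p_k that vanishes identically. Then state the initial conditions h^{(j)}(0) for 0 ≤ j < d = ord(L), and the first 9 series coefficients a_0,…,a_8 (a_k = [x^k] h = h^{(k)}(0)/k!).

f: a_k = 3, 12, 24, 32, 32, 128/5, 256/15, 1024/105, 512/105, …
g: a_k = -1, -1, -5, -9, -29, -65, -181, -441, -1165, …
Product ⇒ symmetric product L₀, ord ≤ 1.
h=∫h₀ ⇒ L = L₀·Dx.
L = (5 + 4·x - 16·x^2)·Dx + (-1 + x + 4·x^2)·Dx^2  (order 2).
h: a_k = 0, -3, -15/2, -17, -143/4, -379/5, -4883/30, -7529/21, -674711/840, …
ICs: h(0) = 0, h′(0) = -3.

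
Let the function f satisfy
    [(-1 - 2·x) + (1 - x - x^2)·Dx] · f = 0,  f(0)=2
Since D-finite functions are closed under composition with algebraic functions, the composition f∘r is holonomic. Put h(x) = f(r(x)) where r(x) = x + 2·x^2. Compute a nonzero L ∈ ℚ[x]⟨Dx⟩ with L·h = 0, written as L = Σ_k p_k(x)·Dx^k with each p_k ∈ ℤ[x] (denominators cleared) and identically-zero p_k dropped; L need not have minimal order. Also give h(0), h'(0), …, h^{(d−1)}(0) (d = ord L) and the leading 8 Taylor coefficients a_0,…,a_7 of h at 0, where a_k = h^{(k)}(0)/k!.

L = (1 + 6·x + 12·x^2 + 16·x^3) + (-1 + x + 3·x^2 + 4·x^3 + 4·x^4)·Dx  (order 1).
h: a_k = 2, 2, 8, 22, 62, 168, 474, 1314, …
ICs: h(0) = 2.

f: a_k = 2, 2, 4, 6, 10, 16, 26, 42, …
L₀ from L_f via x↦r, Dx↦r'^{-1}Dx.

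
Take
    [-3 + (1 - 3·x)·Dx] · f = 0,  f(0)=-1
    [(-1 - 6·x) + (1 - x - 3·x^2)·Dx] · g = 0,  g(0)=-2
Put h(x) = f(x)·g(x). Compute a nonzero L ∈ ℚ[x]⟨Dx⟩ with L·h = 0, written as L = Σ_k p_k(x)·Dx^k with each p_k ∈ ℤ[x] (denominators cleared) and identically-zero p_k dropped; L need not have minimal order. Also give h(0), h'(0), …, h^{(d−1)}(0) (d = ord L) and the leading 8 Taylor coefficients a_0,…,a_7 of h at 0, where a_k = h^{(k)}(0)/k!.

L = (-4 + 27·x^2) + (1 - 4·x + 9·x^3)·Dx  (order 1).
h: a_k = 2, 8, 32, 110, 368, 1184, 3746, 11672, …
ICs: h(0) = 2.

f: a_k = -1, -3, -9, -27, -81, -243, -729, -2187, …
g: a_k = -2, -2, -8, -14, -38, -80, -194, -434, …
f·g: L₀ = L_f ⊗_s L_g, ord ≤ 1·1.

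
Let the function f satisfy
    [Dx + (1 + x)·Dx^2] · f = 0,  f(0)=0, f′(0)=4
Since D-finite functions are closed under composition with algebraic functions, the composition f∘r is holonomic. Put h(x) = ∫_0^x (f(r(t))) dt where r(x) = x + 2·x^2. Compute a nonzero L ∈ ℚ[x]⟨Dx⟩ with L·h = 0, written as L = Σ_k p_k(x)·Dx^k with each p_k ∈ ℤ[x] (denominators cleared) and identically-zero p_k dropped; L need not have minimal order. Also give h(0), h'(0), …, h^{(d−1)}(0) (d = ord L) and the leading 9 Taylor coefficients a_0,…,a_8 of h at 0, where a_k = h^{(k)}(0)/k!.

f: a_k = 0, 4, -2, 4/3, -1, 4/5, -2/3, 4/7, -1/2, …
L₀ from L_f via x↦r, Dx↦r'^{-1}Dx.
h=∫₀ˣh₀: take L = L₀·Dx.
L = (-3 + 4·x + 8·x^2)·Dx^2 + (1 + 5·x + 6·x^2 + 8·x^3)·Dx^3  (order 3).
h: a_k = 0, 0, 2, 2, -5/3, -1/5, 22/15, -6/7, -13/14, …
ICs: h(0) = 0, h′(0) = 0, h′′(0) = 4.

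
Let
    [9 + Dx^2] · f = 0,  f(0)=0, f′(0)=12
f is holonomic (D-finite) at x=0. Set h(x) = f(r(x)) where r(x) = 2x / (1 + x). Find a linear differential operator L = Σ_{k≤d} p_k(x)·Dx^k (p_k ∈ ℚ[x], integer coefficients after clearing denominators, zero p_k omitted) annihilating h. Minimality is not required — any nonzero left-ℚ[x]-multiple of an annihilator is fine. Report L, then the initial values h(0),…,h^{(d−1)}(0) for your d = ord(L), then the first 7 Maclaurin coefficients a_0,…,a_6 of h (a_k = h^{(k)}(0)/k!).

f: a_k = 0, 12, 0, -18, 0, 81/10, 0, …
h₀=f(r): pull back L_f along r ⇒ L₀.
L = 36 + (2 + 6·x + 6·x^2 + 2·x^3)·Dx + (1 + 4·x + 6·x^2 + 4·x^3 + x^4)·Dx^2  (order 2).
h: a_k = 0, 24, -24, -120, 408, -2904/5, 120, …
ICs: h(0) = 0, h′(0) = 24.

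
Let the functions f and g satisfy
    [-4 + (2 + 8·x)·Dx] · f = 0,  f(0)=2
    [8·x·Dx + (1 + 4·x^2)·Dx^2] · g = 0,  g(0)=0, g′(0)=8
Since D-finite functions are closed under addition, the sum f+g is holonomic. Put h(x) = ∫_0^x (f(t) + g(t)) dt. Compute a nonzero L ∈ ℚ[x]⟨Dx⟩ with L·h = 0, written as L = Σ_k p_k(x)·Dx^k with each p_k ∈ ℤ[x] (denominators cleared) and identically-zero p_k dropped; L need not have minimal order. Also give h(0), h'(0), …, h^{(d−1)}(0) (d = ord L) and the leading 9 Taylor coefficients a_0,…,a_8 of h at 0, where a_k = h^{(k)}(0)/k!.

L = (-8 - 80·x + 96·x^2 + 192·x^3)·Dx^2 + (-10 - 32·x - 64·x^2 + 384·x^3 + 672·x^4)·Dx^3 + (-1 + 24·x^2 + 48·x^3 + 112·x^4 + 192·x^5)·Dx^4  (order 4).
h: a_k = 0, 2, 6, -4/3, -2/3, -4, 68/5, -24, 398/7, …
ICs: h(0) = 0, h′(0) = 2, h′′(0) = 12, h′′′(0) = -8.

f: a_k = 2, 4, -4, 8, -20, 56, -168, 528, -1716, …
g: a_k = 0, 8, 0, -32/3, 0, 128/5, 0, -512/7, 0, …
Weyl lclm of L_f,L_g ⇒ L₀ (ord ≤ 3).
Integrate: L := L₀·Dx.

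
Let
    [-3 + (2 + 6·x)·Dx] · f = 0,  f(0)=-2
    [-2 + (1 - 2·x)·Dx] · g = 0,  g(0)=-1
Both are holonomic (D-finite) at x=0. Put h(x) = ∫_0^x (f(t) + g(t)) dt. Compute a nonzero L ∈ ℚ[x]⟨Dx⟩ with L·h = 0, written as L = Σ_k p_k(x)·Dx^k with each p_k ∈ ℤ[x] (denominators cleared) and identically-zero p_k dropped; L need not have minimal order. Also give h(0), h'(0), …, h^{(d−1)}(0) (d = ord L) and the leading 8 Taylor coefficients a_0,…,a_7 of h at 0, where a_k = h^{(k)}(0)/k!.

L = (66 + 108·x)·Dx + (-41 - 156·x - 324·x^2)·Dx^2 + (2 + 38·x + 24·x^2 - 216·x^3)·Dx^3  (order 3).
h: a_k = 0, -3, -5/2, -7/12, -91/32, -619/320, -5797/768, -17459/3584, …
ICs: h(0) = 0, h′(0) = -3, h′′(0) = -5.

f: a_k = -2, -3, 9/4, -27/8, 405/64, -1701/128, 15309/512, -72171/1024, …
g: a_k = -1, -2, -4, -8, -16, -32, -64, -128, …
h₀=f+g: left-lcm gives L₀, ord ≤ 2.
h=∫h₀ ⇒ L = L₀·Dx.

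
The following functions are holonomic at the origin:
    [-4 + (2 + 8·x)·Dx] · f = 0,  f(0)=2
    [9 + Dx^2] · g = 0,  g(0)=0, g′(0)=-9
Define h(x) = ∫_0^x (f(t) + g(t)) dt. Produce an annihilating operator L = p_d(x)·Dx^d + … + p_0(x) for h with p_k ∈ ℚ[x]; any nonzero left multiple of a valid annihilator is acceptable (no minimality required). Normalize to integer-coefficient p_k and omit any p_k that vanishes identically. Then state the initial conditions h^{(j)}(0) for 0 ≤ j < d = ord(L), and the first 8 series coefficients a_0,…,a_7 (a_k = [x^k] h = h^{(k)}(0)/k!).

L = (-378 - 1296·x - 2592·x^2)·Dx + (45 + 828·x + 3888·x^2 + 5184·x^3)·Dx^2 + (-42 - 144·x - 288·x^2)·Dx^3 + (5 + 92·x + 432·x^2 + 576·x^3)·Dx^4  (order 4).
h: a_k = 0, 2, -5/2, -4/3, 43/8, -4, 1997/240, -24, …
ICs: h(0) = 0, h′(0) = 2, h′′(0) = -5, h′′′(0) = -8.

f: a_k = 2, 4, -4, 8, -20, 56, -168, 528, …
g: a_k = 0, -9, 0, 27/2, 0, -243/40, 0, 729/560, …
h₀=f+g: left-lcm gives L₀, ord ≤ 3.
h=∫₀ˣh₀: take L = L₀·Dx.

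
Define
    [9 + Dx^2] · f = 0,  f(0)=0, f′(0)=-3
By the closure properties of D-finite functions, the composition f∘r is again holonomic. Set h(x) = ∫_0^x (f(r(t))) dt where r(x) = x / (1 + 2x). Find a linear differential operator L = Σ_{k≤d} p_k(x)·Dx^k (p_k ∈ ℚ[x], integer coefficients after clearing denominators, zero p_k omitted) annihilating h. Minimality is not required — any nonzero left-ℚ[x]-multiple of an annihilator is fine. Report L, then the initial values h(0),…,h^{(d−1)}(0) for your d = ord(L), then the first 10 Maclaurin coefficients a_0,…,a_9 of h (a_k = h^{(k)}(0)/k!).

f: a_k = 0, -3, 0, 9/2, 0, -81/40, 0, 243/560, 0, -243/4480, …
Change of var in L_f (x↦r) gives L₀.
h=∫h₀ ⇒ L = L₀·Dx.
L = 9·Dx + (4 + 24·x + 48·x^2 + 32·x^3)·Dx^2 + (1 + 8·x + 24·x^2 + 32·x^3 + 16·x^4)·Dx^3  (order 3).
h: a_k = 0, 0, -3/2, 2, -15/8, -3/5, 773/80, -975/28, 429483/4480, -27721/120, …
ICs: h(0) = 0, h′(0) = 0, h′′(0) = -3.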